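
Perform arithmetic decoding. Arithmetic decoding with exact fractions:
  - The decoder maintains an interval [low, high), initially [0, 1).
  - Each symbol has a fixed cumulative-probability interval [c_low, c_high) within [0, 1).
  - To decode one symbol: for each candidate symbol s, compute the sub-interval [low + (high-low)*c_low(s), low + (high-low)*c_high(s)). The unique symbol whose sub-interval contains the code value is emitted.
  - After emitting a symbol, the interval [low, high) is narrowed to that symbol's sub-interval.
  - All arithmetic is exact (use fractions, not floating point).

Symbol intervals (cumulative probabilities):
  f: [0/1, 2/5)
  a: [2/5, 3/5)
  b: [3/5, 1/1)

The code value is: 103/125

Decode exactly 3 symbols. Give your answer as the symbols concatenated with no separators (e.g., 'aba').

Answer: bab

Derivation:
Step 1: interval [0/1, 1/1), width = 1/1 - 0/1 = 1/1
  'f': [0/1 + 1/1*0/1, 0/1 + 1/1*2/5) = [0/1, 2/5)
  'a': [0/1 + 1/1*2/5, 0/1 + 1/1*3/5) = [2/5, 3/5)
  'b': [0/1 + 1/1*3/5, 0/1 + 1/1*1/1) = [3/5, 1/1) <- contains code 103/125
  emit 'b', narrow to [3/5, 1/1)
Step 2: interval [3/5, 1/1), width = 1/1 - 3/5 = 2/5
  'f': [3/5 + 2/5*0/1, 3/5 + 2/5*2/5) = [3/5, 19/25)
  'a': [3/5 + 2/5*2/5, 3/5 + 2/5*3/5) = [19/25, 21/25) <- contains code 103/125
  'b': [3/5 + 2/5*3/5, 3/5 + 2/5*1/1) = [21/25, 1/1)
  emit 'a', narrow to [19/25, 21/25)
Step 3: interval [19/25, 21/25), width = 21/25 - 19/25 = 2/25
  'f': [19/25 + 2/25*0/1, 19/25 + 2/25*2/5) = [19/25, 99/125)
  'a': [19/25 + 2/25*2/5, 19/25 + 2/25*3/5) = [99/125, 101/125)
  'b': [19/25 + 2/25*3/5, 19/25 + 2/25*1/1) = [101/125, 21/25) <- contains code 103/125
  emit 'b', narrow to [101/125, 21/25)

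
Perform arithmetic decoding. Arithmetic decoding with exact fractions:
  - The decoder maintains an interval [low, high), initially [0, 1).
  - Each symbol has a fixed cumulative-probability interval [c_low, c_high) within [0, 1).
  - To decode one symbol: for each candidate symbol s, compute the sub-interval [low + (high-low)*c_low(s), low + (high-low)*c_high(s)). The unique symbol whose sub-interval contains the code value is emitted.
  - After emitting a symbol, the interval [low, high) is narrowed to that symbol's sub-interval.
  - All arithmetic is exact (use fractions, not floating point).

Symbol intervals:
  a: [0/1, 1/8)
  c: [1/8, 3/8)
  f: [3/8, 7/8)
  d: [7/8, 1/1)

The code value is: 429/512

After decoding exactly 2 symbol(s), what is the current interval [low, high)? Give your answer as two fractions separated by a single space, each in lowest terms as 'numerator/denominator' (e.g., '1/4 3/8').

Step 1: interval [0/1, 1/1), width = 1/1 - 0/1 = 1/1
  'a': [0/1 + 1/1*0/1, 0/1 + 1/1*1/8) = [0/1, 1/8)
  'c': [0/1 + 1/1*1/8, 0/1 + 1/1*3/8) = [1/8, 3/8)
  'f': [0/1 + 1/1*3/8, 0/1 + 1/1*7/8) = [3/8, 7/8) <- contains code 429/512
  'd': [0/1 + 1/1*7/8, 0/1 + 1/1*1/1) = [7/8, 1/1)
  emit 'f', narrow to [3/8, 7/8)
Step 2: interval [3/8, 7/8), width = 7/8 - 3/8 = 1/2
  'a': [3/8 + 1/2*0/1, 3/8 + 1/2*1/8) = [3/8, 7/16)
  'c': [3/8 + 1/2*1/8, 3/8 + 1/2*3/8) = [7/16, 9/16)
  'f': [3/8 + 1/2*3/8, 3/8 + 1/2*7/8) = [9/16, 13/16)
  'd': [3/8 + 1/2*7/8, 3/8 + 1/2*1/1) = [13/16, 7/8) <- contains code 429/512
  emit 'd', narrow to [13/16, 7/8)

Answer: 13/16 7/8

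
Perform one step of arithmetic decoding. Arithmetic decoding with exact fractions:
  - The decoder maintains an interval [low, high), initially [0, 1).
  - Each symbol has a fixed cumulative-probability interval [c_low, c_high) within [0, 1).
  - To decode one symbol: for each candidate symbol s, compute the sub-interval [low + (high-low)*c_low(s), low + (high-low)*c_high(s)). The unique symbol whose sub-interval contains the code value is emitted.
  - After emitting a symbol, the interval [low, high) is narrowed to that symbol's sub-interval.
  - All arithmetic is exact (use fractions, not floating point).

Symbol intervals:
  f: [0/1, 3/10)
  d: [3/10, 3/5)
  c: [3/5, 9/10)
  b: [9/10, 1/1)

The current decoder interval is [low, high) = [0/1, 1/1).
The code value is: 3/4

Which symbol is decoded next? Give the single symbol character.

Interval width = high − low = 1/1 − 0/1 = 1/1
Scaled code = (code − low) / width = (3/4 − 0/1) / 1/1 = 3/4
  f: [0/1, 3/10) 
  d: [3/10, 3/5) 
  c: [3/5, 9/10) ← scaled code falls here ✓
  b: [9/10, 1/1) 

Answer: c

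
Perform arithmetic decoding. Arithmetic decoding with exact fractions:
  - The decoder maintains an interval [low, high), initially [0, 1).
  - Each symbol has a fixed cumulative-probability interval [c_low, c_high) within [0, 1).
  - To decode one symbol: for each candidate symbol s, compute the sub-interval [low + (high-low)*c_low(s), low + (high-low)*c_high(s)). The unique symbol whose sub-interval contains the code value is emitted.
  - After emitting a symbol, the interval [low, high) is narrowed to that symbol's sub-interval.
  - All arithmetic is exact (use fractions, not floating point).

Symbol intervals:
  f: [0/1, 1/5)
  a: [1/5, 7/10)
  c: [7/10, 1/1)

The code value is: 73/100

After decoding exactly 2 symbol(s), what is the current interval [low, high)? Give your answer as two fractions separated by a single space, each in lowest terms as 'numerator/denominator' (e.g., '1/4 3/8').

Answer: 7/10 19/25

Derivation:
Step 1: interval [0/1, 1/1), width = 1/1 - 0/1 = 1/1
  'f': [0/1 + 1/1*0/1, 0/1 + 1/1*1/5) = [0/1, 1/5)
  'a': [0/1 + 1/1*1/5, 0/1 + 1/1*7/10) = [1/5, 7/10)
  'c': [0/1 + 1/1*7/10, 0/1 + 1/1*1/1) = [7/10, 1/1) <- contains code 73/100
  emit 'c', narrow to [7/10, 1/1)
Step 2: interval [7/10, 1/1), width = 1/1 - 7/10 = 3/10
  'f': [7/10 + 3/10*0/1, 7/10 + 3/10*1/5) = [7/10, 19/25) <- contains code 73/100
  'a': [7/10 + 3/10*1/5, 7/10 + 3/10*7/10) = [19/25, 91/100)
  'c': [7/10 + 3/10*7/10, 7/10 + 3/10*1/1) = [91/100, 1/1)
  emit 'f', narrow to [7/10, 19/25)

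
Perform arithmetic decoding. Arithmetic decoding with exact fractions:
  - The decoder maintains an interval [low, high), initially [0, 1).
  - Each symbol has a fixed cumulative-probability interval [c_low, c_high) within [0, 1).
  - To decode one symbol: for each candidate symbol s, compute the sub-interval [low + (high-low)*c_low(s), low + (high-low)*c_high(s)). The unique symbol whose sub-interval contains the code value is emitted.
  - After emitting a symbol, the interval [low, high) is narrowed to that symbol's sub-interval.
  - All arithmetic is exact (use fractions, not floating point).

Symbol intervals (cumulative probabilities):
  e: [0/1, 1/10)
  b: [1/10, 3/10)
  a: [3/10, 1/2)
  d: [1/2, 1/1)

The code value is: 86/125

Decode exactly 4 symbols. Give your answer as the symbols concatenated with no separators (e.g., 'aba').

Step 1: interval [0/1, 1/1), width = 1/1 - 0/1 = 1/1
  'e': [0/1 + 1/1*0/1, 0/1 + 1/1*1/10) = [0/1, 1/10)
  'b': [0/1 + 1/1*1/10, 0/1 + 1/1*3/10) = [1/10, 3/10)
  'a': [0/1 + 1/1*3/10, 0/1 + 1/1*1/2) = [3/10, 1/2)
  'd': [0/1 + 1/1*1/2, 0/1 + 1/1*1/1) = [1/2, 1/1) <- contains code 86/125
  emit 'd', narrow to [1/2, 1/1)
Step 2: interval [1/2, 1/1), width = 1/1 - 1/2 = 1/2
  'e': [1/2 + 1/2*0/1, 1/2 + 1/2*1/10) = [1/2, 11/20)
  'b': [1/2 + 1/2*1/10, 1/2 + 1/2*3/10) = [11/20, 13/20)
  'a': [1/2 + 1/2*3/10, 1/2 + 1/2*1/2) = [13/20, 3/4) <- contains code 86/125
  'd': [1/2 + 1/2*1/2, 1/2 + 1/2*1/1) = [3/4, 1/1)
  emit 'a', narrow to [13/20, 3/4)
Step 3: interval [13/20, 3/4), width = 3/4 - 13/20 = 1/10
  'e': [13/20 + 1/10*0/1, 13/20 + 1/10*1/10) = [13/20, 33/50)
  'b': [13/20 + 1/10*1/10, 13/20 + 1/10*3/10) = [33/50, 17/25)
  'a': [13/20 + 1/10*3/10, 13/20 + 1/10*1/2) = [17/25, 7/10) <- contains code 86/125
  'd': [13/20 + 1/10*1/2, 13/20 + 1/10*1/1) = [7/10, 3/4)
  emit 'a', narrow to [17/25, 7/10)
Step 4: interval [17/25, 7/10), width = 7/10 - 17/25 = 1/50
  'e': [17/25 + 1/50*0/1, 17/25 + 1/50*1/10) = [17/25, 341/500)
  'b': [17/25 + 1/50*1/10, 17/25 + 1/50*3/10) = [341/500, 343/500)
  'a': [17/25 + 1/50*3/10, 17/25 + 1/50*1/2) = [343/500, 69/100) <- contains code 86/125
  'd': [17/25 + 1/50*1/2, 17/25 + 1/50*1/1) = [69/100, 7/10)
  emit 'a', narrow to [343/500, 69/100)

Answer: daaa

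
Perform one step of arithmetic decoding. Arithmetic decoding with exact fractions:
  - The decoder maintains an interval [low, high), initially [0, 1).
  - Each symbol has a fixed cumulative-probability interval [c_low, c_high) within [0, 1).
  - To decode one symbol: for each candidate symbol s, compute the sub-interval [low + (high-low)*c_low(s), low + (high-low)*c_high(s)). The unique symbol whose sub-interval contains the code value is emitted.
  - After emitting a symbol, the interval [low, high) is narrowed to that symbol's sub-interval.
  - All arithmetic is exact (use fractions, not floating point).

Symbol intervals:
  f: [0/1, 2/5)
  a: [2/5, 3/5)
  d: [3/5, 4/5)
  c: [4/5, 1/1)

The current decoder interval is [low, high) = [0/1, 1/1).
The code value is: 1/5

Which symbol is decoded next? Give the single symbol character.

Interval width = high − low = 1/1 − 0/1 = 1/1
Scaled code = (code − low) / width = (1/5 − 0/1) / 1/1 = 1/5
  f: [0/1, 2/5) ← scaled code falls here ✓
  a: [2/5, 3/5) 
  d: [3/5, 4/5) 
  c: [4/5, 1/1) 

Answer: f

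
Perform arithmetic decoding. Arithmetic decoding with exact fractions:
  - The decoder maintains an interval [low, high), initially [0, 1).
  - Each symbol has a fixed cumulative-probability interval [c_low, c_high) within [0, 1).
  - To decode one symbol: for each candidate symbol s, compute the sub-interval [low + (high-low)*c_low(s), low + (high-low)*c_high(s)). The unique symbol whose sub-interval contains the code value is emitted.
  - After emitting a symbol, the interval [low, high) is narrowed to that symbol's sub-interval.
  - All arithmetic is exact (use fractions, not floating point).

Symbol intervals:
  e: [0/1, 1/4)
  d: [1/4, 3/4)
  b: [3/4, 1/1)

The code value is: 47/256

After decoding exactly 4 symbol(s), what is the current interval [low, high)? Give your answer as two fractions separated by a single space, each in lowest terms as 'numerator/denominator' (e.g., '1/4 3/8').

Step 1: interval [0/1, 1/1), width = 1/1 - 0/1 = 1/1
  'e': [0/1 + 1/1*0/1, 0/1 + 1/1*1/4) = [0/1, 1/4) <- contains code 47/256
  'd': [0/1 + 1/1*1/4, 0/1 + 1/1*3/4) = [1/4, 3/4)
  'b': [0/1 + 1/1*3/4, 0/1 + 1/1*1/1) = [3/4, 1/1)
  emit 'e', narrow to [0/1, 1/4)
Step 2: interval [0/1, 1/4), width = 1/4 - 0/1 = 1/4
  'e': [0/1 + 1/4*0/1, 0/1 + 1/4*1/4) = [0/1, 1/16)
  'd': [0/1 + 1/4*1/4, 0/1 + 1/4*3/4) = [1/16, 3/16) <- contains code 47/256
  'b': [0/1 + 1/4*3/4, 0/1 + 1/4*1/1) = [3/16, 1/4)
  emit 'd', narrow to [1/16, 3/16)
Step 3: interval [1/16, 3/16), width = 3/16 - 1/16 = 1/8
  'e': [1/16 + 1/8*0/1, 1/16 + 1/8*1/4) = [1/16, 3/32)
  'd': [1/16 + 1/8*1/4, 1/16 + 1/8*3/4) = [3/32, 5/32)
  'b': [1/16 + 1/8*3/4, 1/16 + 1/8*1/1) = [5/32, 3/16) <- contains code 47/256
  emit 'b', narrow to [5/32, 3/16)
Step 4: interval [5/32, 3/16), width = 3/16 - 5/32 = 1/32
  'e': [5/32 + 1/32*0/1, 5/32 + 1/32*1/4) = [5/32, 21/128)
  'd': [5/32 + 1/32*1/4, 5/32 + 1/32*3/4) = [21/128, 23/128)
  'b': [5/32 + 1/32*3/4, 5/32 + 1/32*1/1) = [23/128, 3/16) <- contains code 47/256
  emit 'b', narrow to [23/128, 3/16)

Answer: 23/128 3/16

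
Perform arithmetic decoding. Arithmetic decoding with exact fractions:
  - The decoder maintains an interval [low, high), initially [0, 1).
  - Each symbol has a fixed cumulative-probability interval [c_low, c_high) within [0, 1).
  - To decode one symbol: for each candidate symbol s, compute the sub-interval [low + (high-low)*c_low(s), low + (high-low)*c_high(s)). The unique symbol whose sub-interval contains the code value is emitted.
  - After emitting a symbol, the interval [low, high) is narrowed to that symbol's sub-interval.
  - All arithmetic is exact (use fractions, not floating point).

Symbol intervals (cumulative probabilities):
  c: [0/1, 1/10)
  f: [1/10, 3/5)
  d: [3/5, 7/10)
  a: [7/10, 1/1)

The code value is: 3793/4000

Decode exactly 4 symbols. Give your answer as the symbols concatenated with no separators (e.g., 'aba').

Step 1: interval [0/1, 1/1), width = 1/1 - 0/1 = 1/1
  'c': [0/1 + 1/1*0/1, 0/1 + 1/1*1/10) = [0/1, 1/10)
  'f': [0/1 + 1/1*1/10, 0/1 + 1/1*3/5) = [1/10, 3/5)
  'd': [0/1 + 1/1*3/5, 0/1 + 1/1*7/10) = [3/5, 7/10)
  'a': [0/1 + 1/1*7/10, 0/1 + 1/1*1/1) = [7/10, 1/1) <- contains code 3793/4000
  emit 'a', narrow to [7/10, 1/1)
Step 2: interval [7/10, 1/1), width = 1/1 - 7/10 = 3/10
  'c': [7/10 + 3/10*0/1, 7/10 + 3/10*1/10) = [7/10, 73/100)
  'f': [7/10 + 3/10*1/10, 7/10 + 3/10*3/5) = [73/100, 22/25)
  'd': [7/10 + 3/10*3/5, 7/10 + 3/10*7/10) = [22/25, 91/100)
  'a': [7/10 + 3/10*7/10, 7/10 + 3/10*1/1) = [91/100, 1/1) <- contains code 3793/4000
  emit 'a', narrow to [91/100, 1/1)
Step 3: interval [91/100, 1/1), width = 1/1 - 91/100 = 9/100
  'c': [91/100 + 9/100*0/1, 91/100 + 9/100*1/10) = [91/100, 919/1000)
  'f': [91/100 + 9/100*1/10, 91/100 + 9/100*3/5) = [919/1000, 241/250) <- contains code 3793/4000
  'd': [91/100 + 9/100*3/5, 91/100 + 9/100*7/10) = [241/250, 973/1000)
  'a': [91/100 + 9/100*7/10, 91/100 + 9/100*1/1) = [973/1000, 1/1)
  emit 'f', narrow to [919/1000, 241/250)
Step 4: interval [919/1000, 241/250), width = 241/250 - 919/1000 = 9/200
  'c': [919/1000 + 9/200*0/1, 919/1000 + 9/200*1/10) = [919/1000, 1847/2000)
  'f': [919/1000 + 9/200*1/10, 919/1000 + 9/200*3/5) = [1847/2000, 473/500)
  'd': [919/1000 + 9/200*3/5, 919/1000 + 9/200*7/10) = [473/500, 1901/2000) <- contains code 3793/4000
  'a': [919/1000 + 9/200*7/10, 919/1000 + 9/200*1/1) = [1901/2000, 241/250)
  emit 'd', narrow to [473/500, 1901/2000)

Answer: aafd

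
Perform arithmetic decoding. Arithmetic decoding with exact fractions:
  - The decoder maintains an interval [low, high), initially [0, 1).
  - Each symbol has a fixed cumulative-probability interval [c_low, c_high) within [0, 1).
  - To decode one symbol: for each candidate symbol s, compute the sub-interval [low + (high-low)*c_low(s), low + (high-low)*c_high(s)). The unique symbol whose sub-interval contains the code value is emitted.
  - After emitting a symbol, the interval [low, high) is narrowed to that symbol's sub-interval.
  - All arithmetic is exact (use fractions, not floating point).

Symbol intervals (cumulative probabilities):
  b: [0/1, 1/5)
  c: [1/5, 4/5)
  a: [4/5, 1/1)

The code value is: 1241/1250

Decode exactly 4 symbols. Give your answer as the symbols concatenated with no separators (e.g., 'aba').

Step 1: interval [0/1, 1/1), width = 1/1 - 0/1 = 1/1
  'b': [0/1 + 1/1*0/1, 0/1 + 1/1*1/5) = [0/1, 1/5)
  'c': [0/1 + 1/1*1/5, 0/1 + 1/1*4/5) = [1/5, 4/5)
  'a': [0/1 + 1/1*4/5, 0/1 + 1/1*1/1) = [4/5, 1/1) <- contains code 1241/1250
  emit 'a', narrow to [4/5, 1/1)
Step 2: interval [4/5, 1/1), width = 1/1 - 4/5 = 1/5
  'b': [4/5 + 1/5*0/1, 4/5 + 1/5*1/5) = [4/5, 21/25)
  'c': [4/5 + 1/5*1/5, 4/5 + 1/5*4/5) = [21/25, 24/25)
  'a': [4/5 + 1/5*4/5, 4/5 + 1/5*1/1) = [24/25, 1/1) <- contains code 1241/1250
  emit 'a', narrow to [24/25, 1/1)
Step 3: interval [24/25, 1/1), width = 1/1 - 24/25 = 1/25
  'b': [24/25 + 1/25*0/1, 24/25 + 1/25*1/5) = [24/25, 121/125)
  'c': [24/25 + 1/25*1/5, 24/25 + 1/25*4/5) = [121/125, 124/125)
  'a': [24/25 + 1/25*4/5, 24/25 + 1/25*1/1) = [124/125, 1/1) <- contains code 1241/1250
  emit 'a', narrow to [124/125, 1/1)
Step 4: interval [124/125, 1/1), width = 1/1 - 124/125 = 1/125
  'b': [124/125 + 1/125*0/1, 124/125 + 1/125*1/5) = [124/125, 621/625) <- contains code 1241/1250
  'c': [124/125 + 1/125*1/5, 124/125 + 1/125*4/5) = [621/625, 624/625)
  'a': [124/125 + 1/125*4/5, 124/125 + 1/125*1/1) = [624/625, 1/1)
  emit 'b', narrow to [124/125, 621/625)

Answer: aaab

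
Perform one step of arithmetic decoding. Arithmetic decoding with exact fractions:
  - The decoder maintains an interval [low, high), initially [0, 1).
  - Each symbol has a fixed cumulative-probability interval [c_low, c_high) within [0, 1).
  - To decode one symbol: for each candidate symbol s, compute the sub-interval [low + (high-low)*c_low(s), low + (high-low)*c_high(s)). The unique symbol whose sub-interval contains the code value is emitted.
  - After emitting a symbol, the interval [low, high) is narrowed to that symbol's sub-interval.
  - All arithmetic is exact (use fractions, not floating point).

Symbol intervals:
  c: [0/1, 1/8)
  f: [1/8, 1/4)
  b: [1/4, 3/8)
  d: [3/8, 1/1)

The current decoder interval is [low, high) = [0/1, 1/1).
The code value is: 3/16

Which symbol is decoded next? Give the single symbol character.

Interval width = high − low = 1/1 − 0/1 = 1/1
Scaled code = (code − low) / width = (3/16 − 0/1) / 1/1 = 3/16
  c: [0/1, 1/8) 
  f: [1/8, 1/4) ← scaled code falls here ✓
  b: [1/4, 3/8) 
  d: [3/8, 1/1) 

Answer: f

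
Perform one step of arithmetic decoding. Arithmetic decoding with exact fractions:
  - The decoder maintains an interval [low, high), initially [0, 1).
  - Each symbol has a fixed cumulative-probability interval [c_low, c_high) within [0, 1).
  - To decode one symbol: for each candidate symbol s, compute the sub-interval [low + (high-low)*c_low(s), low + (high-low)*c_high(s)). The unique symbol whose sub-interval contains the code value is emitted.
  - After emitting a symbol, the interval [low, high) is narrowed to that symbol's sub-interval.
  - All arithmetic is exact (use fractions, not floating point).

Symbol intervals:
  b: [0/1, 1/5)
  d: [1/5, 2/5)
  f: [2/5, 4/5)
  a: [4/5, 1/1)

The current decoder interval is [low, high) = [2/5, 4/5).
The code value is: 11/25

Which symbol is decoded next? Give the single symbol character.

Interval width = high − low = 4/5 − 2/5 = 2/5
Scaled code = (code − low) / width = (11/25 − 2/5) / 2/5 = 1/10
  b: [0/1, 1/5) ← scaled code falls here ✓
  d: [1/5, 2/5) 
  f: [2/5, 4/5) 
  a: [4/5, 1/1) 

Answer: b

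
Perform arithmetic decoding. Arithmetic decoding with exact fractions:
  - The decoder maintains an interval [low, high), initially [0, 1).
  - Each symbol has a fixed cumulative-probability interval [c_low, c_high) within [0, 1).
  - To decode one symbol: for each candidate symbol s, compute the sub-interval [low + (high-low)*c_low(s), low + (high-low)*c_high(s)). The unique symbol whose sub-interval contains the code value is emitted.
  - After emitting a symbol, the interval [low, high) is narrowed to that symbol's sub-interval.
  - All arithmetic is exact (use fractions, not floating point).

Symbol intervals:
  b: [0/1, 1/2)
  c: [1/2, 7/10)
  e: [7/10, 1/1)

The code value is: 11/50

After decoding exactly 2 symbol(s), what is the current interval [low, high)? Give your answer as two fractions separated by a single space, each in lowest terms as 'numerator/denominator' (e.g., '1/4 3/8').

Step 1: interval [0/1, 1/1), width = 1/1 - 0/1 = 1/1
  'b': [0/1 + 1/1*0/1, 0/1 + 1/1*1/2) = [0/1, 1/2) <- contains code 11/50
  'c': [0/1 + 1/1*1/2, 0/1 + 1/1*7/10) = [1/2, 7/10)
  'e': [0/1 + 1/1*7/10, 0/1 + 1/1*1/1) = [7/10, 1/1)
  emit 'b', narrow to [0/1, 1/2)
Step 2: interval [0/1, 1/2), width = 1/2 - 0/1 = 1/2
  'b': [0/1 + 1/2*0/1, 0/1 + 1/2*1/2) = [0/1, 1/4) <- contains code 11/50
  'c': [0/1 + 1/2*1/2, 0/1 + 1/2*7/10) = [1/4, 7/20)
  'e': [0/1 + 1/2*7/10, 0/1 + 1/2*1/1) = [7/20, 1/2)
  emit 'b', narrow to [0/1, 1/4)

Answer: 0/1 1/4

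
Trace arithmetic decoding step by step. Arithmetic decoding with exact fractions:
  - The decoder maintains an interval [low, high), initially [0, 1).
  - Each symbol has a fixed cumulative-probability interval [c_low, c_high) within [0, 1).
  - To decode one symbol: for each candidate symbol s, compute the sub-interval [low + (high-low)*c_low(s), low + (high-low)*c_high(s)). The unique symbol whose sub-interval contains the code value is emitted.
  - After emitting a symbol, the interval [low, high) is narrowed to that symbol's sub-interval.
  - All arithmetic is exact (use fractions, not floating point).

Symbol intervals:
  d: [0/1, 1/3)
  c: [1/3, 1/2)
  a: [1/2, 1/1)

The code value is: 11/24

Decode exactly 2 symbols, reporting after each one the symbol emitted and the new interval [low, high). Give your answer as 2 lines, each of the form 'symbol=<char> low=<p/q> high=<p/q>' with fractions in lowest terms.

Answer: symbol=c low=1/3 high=1/2
symbol=a low=5/12 high=1/2

Derivation:
Step 1: interval [0/1, 1/1), width = 1/1 - 0/1 = 1/1
  'd': [0/1 + 1/1*0/1, 0/1 + 1/1*1/3) = [0/1, 1/3)
  'c': [0/1 + 1/1*1/3, 0/1 + 1/1*1/2) = [1/3, 1/2) <- contains code 11/24
  'a': [0/1 + 1/1*1/2, 0/1 + 1/1*1/1) = [1/2, 1/1)
  emit 'c', narrow to [1/3, 1/2)
Step 2: interval [1/3, 1/2), width = 1/2 - 1/3 = 1/6
  'd': [1/3 + 1/6*0/1, 1/3 + 1/6*1/3) = [1/3, 7/18)
  'c': [1/3 + 1/6*1/3, 1/3 + 1/6*1/2) = [7/18, 5/12)
  'a': [1/3 + 1/6*1/2, 1/3 + 1/6*1/1) = [5/12, 1/2) <- contains code 11/24
  emit 'a', narrow to [5/12, 1/2)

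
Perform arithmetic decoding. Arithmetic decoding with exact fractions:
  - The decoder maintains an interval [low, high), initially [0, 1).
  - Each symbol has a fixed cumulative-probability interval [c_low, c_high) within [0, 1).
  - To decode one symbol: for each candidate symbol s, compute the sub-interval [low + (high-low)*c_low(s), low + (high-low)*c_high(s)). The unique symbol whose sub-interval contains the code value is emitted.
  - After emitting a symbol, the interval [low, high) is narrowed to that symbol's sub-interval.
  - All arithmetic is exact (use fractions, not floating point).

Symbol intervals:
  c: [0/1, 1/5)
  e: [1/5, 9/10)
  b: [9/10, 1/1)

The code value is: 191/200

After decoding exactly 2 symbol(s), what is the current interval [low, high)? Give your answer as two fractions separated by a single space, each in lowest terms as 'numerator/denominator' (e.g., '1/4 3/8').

Answer: 23/25 99/100

Derivation:
Step 1: interval [0/1, 1/1), width = 1/1 - 0/1 = 1/1
  'c': [0/1 + 1/1*0/1, 0/1 + 1/1*1/5) = [0/1, 1/5)
  'e': [0/1 + 1/1*1/5, 0/1 + 1/1*9/10) = [1/5, 9/10)
  'b': [0/1 + 1/1*9/10, 0/1 + 1/1*1/1) = [9/10, 1/1) <- contains code 191/200
  emit 'b', narrow to [9/10, 1/1)
Step 2: interval [9/10, 1/1), width = 1/1 - 9/10 = 1/10
  'c': [9/10 + 1/10*0/1, 9/10 + 1/10*1/5) = [9/10, 23/25)
  'e': [9/10 + 1/10*1/5, 9/10 + 1/10*9/10) = [23/25, 99/100) <- contains code 191/200
  'b': [9/10 + 1/10*9/10, 9/10 + 1/10*1/1) = [99/100, 1/1)
  emit 'e', narrow to [23/25, 99/100)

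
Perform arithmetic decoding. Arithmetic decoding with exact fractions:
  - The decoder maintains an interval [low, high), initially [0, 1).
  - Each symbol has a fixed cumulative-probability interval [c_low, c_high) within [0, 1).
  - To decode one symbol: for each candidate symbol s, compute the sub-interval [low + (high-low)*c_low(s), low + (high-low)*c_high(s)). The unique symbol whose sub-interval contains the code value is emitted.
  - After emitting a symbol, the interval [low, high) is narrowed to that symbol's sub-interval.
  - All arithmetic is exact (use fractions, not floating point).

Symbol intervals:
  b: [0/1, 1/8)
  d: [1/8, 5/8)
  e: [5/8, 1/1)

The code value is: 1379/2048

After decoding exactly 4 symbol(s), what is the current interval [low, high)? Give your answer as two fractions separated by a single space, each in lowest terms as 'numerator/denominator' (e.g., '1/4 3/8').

Step 1: interval [0/1, 1/1), width = 1/1 - 0/1 = 1/1
  'b': [0/1 + 1/1*0/1, 0/1 + 1/1*1/8) = [0/1, 1/8)
  'd': [0/1 + 1/1*1/8, 0/1 + 1/1*5/8) = [1/8, 5/8)
  'e': [0/1 + 1/1*5/8, 0/1 + 1/1*1/1) = [5/8, 1/1) <- contains code 1379/2048
  emit 'e', narrow to [5/8, 1/1)
Step 2: interval [5/8, 1/1), width = 1/1 - 5/8 = 3/8
  'b': [5/8 + 3/8*0/1, 5/8 + 3/8*1/8) = [5/8, 43/64)
  'd': [5/8 + 3/8*1/8, 5/8 + 3/8*5/8) = [43/64, 55/64) <- contains code 1379/2048
  'e': [5/8 + 3/8*5/8, 5/8 + 3/8*1/1) = [55/64, 1/1)
  emit 'd', narrow to [43/64, 55/64)
Step 3: interval [43/64, 55/64), width = 55/64 - 43/64 = 3/16
  'b': [43/64 + 3/16*0/1, 43/64 + 3/16*1/8) = [43/64, 89/128) <- contains code 1379/2048
  'd': [43/64 + 3/16*1/8, 43/64 + 3/16*5/8) = [89/128, 101/128)
  'e': [43/64 + 3/16*5/8, 43/64 + 3/16*1/1) = [101/128, 55/64)
  emit 'b', narrow to [43/64, 89/128)
Step 4: interval [43/64, 89/128), width = 89/128 - 43/64 = 3/128
  'b': [43/64 + 3/128*0/1, 43/64 + 3/128*1/8) = [43/64, 691/1024) <- contains code 1379/2048
  'd': [43/64 + 3/128*1/8, 43/64 + 3/128*5/8) = [691/1024, 703/1024)
  'e': [43/64 + 3/128*5/8, 43/64 + 3/128*1/1) = [703/1024, 89/128)
  emit 'b', narrow to [43/64, 691/1024)

Answer: 43/64 691/1024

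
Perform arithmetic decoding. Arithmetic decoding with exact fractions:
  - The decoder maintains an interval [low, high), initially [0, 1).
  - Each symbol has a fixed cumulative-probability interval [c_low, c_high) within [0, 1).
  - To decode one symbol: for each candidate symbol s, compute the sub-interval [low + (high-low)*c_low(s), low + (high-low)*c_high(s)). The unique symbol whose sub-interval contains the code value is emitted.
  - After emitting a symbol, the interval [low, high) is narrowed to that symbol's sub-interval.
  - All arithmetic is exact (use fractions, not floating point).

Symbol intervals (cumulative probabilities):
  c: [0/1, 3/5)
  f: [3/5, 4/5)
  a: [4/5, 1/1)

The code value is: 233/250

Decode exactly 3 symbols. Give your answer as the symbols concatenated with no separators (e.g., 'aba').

Step 1: interval [0/1, 1/1), width = 1/1 - 0/1 = 1/1
  'c': [0/1 + 1/1*0/1, 0/1 + 1/1*3/5) = [0/1, 3/5)
  'f': [0/1 + 1/1*3/5, 0/1 + 1/1*4/5) = [3/5, 4/5)
  'a': [0/1 + 1/1*4/5, 0/1 + 1/1*1/1) = [4/5, 1/1) <- contains code 233/250
  emit 'a', narrow to [4/5, 1/1)
Step 2: interval [4/5, 1/1), width = 1/1 - 4/5 = 1/5
  'c': [4/5 + 1/5*0/1, 4/5 + 1/5*3/5) = [4/5, 23/25)
  'f': [4/5 + 1/5*3/5, 4/5 + 1/5*4/5) = [23/25, 24/25) <- contains code 233/250
  'a': [4/5 + 1/5*4/5, 4/5 + 1/5*1/1) = [24/25, 1/1)
  emit 'f', narrow to [23/25, 24/25)
Step 3: interval [23/25, 24/25), width = 24/25 - 23/25 = 1/25
  'c': [23/25 + 1/25*0/1, 23/25 + 1/25*3/5) = [23/25, 118/125) <- contains code 233/250
  'f': [23/25 + 1/25*3/5, 23/25 + 1/25*4/5) = [118/125, 119/125)
  'a': [23/25 + 1/25*4/5, 23/25 + 1/25*1/1) = [119/125, 24/25)
  emit 'c', narrow to [23/25, 118/125)

Answer: afc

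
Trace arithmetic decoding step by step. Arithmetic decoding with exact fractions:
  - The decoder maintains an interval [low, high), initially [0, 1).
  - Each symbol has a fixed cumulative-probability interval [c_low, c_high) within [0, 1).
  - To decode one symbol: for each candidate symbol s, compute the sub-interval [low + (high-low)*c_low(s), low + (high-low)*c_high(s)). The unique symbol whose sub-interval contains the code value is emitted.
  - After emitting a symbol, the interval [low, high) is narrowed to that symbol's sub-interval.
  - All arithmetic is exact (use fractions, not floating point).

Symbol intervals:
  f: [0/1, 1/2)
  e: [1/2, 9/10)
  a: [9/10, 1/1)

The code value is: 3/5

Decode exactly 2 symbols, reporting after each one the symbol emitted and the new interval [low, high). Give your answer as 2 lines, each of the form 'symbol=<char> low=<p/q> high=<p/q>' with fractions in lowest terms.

Step 1: interval [0/1, 1/1), width = 1/1 - 0/1 = 1/1
  'f': [0/1 + 1/1*0/1, 0/1 + 1/1*1/2) = [0/1, 1/2)
  'e': [0/1 + 1/1*1/2, 0/1 + 1/1*9/10) = [1/2, 9/10) <- contains code 3/5
  'a': [0/1 + 1/1*9/10, 0/1 + 1/1*1/1) = [9/10, 1/1)
  emit 'e', narrow to [1/2, 9/10)
Step 2: interval [1/2, 9/10), width = 9/10 - 1/2 = 2/5
  'f': [1/2 + 2/5*0/1, 1/2 + 2/5*1/2) = [1/2, 7/10) <- contains code 3/5
  'e': [1/2 + 2/5*1/2, 1/2 + 2/5*9/10) = [7/10, 43/50)
  'a': [1/2 + 2/5*9/10, 1/2 + 2/5*1/1) = [43/50, 9/10)
  emit 'f', narrow to [1/2, 7/10)

Answer: symbol=e low=1/2 high=9/10
symbol=f low=1/2 high=7/10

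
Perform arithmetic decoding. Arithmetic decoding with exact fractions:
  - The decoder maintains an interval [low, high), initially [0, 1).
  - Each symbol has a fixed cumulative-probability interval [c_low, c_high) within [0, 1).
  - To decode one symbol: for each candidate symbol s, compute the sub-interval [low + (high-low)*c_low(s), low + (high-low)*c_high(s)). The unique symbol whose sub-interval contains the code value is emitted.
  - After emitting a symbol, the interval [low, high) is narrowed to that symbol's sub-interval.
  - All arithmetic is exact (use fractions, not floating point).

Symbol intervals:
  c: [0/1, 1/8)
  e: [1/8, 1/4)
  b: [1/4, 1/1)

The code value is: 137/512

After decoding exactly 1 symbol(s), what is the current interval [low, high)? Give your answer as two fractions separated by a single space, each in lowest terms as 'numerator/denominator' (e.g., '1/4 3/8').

Step 1: interval [0/1, 1/1), width = 1/1 - 0/1 = 1/1
  'c': [0/1 + 1/1*0/1, 0/1 + 1/1*1/8) = [0/1, 1/8)
  'e': [0/1 + 1/1*1/8, 0/1 + 1/1*1/4) = [1/8, 1/4)
  'b': [0/1 + 1/1*1/4, 0/1 + 1/1*1/1) = [1/4, 1/1) <- contains code 137/512
  emit 'b', narrow to [1/4, 1/1)

Answer: 1/4 1/1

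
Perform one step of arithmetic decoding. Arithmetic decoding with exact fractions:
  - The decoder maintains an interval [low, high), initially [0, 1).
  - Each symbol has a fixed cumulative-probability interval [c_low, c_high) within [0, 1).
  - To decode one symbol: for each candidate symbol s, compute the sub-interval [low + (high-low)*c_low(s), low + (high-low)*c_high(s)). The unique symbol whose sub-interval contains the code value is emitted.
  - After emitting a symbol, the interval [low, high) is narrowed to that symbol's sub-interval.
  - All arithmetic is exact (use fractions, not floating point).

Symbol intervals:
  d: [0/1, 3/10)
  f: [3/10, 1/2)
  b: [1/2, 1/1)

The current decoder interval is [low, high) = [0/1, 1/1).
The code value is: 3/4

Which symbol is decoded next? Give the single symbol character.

Answer: b

Derivation:
Interval width = high − low = 1/1 − 0/1 = 1/1
Scaled code = (code − low) / width = (3/4 − 0/1) / 1/1 = 3/4
  d: [0/1, 3/10) 
  f: [3/10, 1/2) 
  b: [1/2, 1/1) ← scaled code falls here ✓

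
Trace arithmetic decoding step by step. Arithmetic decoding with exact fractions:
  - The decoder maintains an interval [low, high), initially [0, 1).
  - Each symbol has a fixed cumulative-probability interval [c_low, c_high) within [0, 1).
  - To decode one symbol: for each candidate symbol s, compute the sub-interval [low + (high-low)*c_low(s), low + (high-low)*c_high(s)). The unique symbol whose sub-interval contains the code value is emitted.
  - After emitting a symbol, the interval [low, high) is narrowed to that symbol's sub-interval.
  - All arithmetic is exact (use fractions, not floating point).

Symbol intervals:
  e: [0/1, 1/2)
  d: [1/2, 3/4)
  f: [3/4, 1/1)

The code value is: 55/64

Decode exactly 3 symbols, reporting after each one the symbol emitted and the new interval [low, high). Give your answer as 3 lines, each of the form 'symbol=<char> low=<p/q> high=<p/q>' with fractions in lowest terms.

Step 1: interval [0/1, 1/1), width = 1/1 - 0/1 = 1/1
  'e': [0/1 + 1/1*0/1, 0/1 + 1/1*1/2) = [0/1, 1/2)
  'd': [0/1 + 1/1*1/2, 0/1 + 1/1*3/4) = [1/2, 3/4)
  'f': [0/1 + 1/1*3/4, 0/1 + 1/1*1/1) = [3/4, 1/1) <- contains code 55/64
  emit 'f', narrow to [3/4, 1/1)
Step 2: interval [3/4, 1/1), width = 1/1 - 3/4 = 1/4
  'e': [3/4 + 1/4*0/1, 3/4 + 1/4*1/2) = [3/4, 7/8) <- contains code 55/64
  'd': [3/4 + 1/4*1/2, 3/4 + 1/4*3/4) = [7/8, 15/16)
  'f': [3/4 + 1/4*3/4, 3/4 + 1/4*1/1) = [15/16, 1/1)
  emit 'e', narrow to [3/4, 7/8)
Step 3: interval [3/4, 7/8), width = 7/8 - 3/4 = 1/8
  'e': [3/4 + 1/8*0/1, 3/4 + 1/8*1/2) = [3/4, 13/16)
  'd': [3/4 + 1/8*1/2, 3/4 + 1/8*3/4) = [13/16, 27/32)
  'f': [3/4 + 1/8*3/4, 3/4 + 1/8*1/1) = [27/32, 7/8) <- contains code 55/64
  emit 'f', narrow to [27/32, 7/8)

Answer: symbol=f low=3/4 high=1/1
symbol=e low=3/4 high=7/8
symbol=f low=27/32 high=7/8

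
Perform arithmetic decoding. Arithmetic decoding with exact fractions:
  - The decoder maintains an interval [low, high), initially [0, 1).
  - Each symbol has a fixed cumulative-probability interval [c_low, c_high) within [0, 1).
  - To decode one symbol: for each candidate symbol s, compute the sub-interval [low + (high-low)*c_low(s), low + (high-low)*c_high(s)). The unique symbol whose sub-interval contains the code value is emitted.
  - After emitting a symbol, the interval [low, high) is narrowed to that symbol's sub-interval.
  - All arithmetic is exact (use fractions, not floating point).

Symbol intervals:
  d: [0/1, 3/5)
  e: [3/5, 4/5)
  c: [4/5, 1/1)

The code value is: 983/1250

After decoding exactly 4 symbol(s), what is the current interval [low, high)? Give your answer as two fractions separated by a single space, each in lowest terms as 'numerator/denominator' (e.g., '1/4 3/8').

Step 1: interval [0/1, 1/1), width = 1/1 - 0/1 = 1/1
  'd': [0/1 + 1/1*0/1, 0/1 + 1/1*3/5) = [0/1, 3/5)
  'e': [0/1 + 1/1*3/5, 0/1 + 1/1*4/5) = [3/5, 4/5) <- contains code 983/1250
  'c': [0/1 + 1/1*4/5, 0/1 + 1/1*1/1) = [4/5, 1/1)
  emit 'e', narrow to [3/5, 4/5)
Step 2: interval [3/5, 4/5), width = 4/5 - 3/5 = 1/5
  'd': [3/5 + 1/5*0/1, 3/5 + 1/5*3/5) = [3/5, 18/25)
  'e': [3/5 + 1/5*3/5, 3/5 + 1/5*4/5) = [18/25, 19/25)
  'c': [3/5 + 1/5*4/5, 3/5 + 1/5*1/1) = [19/25, 4/5) <- contains code 983/1250
  emit 'c', narrow to [19/25, 4/5)
Step 3: interval [19/25, 4/5), width = 4/5 - 19/25 = 1/25
  'd': [19/25 + 1/25*0/1, 19/25 + 1/25*3/5) = [19/25, 98/125)
  'e': [19/25 + 1/25*3/5, 19/25 + 1/25*4/5) = [98/125, 99/125) <- contains code 983/1250
  'c': [19/25 + 1/25*4/5, 19/25 + 1/25*1/1) = [99/125, 4/5)
  emit 'e', narrow to [98/125, 99/125)
Step 4: interval [98/125, 99/125), width = 99/125 - 98/125 = 1/125
  'd': [98/125 + 1/125*0/1, 98/125 + 1/125*3/5) = [98/125, 493/625) <- contains code 983/1250
  'e': [98/125 + 1/125*3/5, 98/125 + 1/125*4/5) = [493/625, 494/625)
  'c': [98/125 + 1/125*4/5, 98/125 + 1/125*1/1) = [494/625, 99/125)
  emit 'd', narrow to [98/125, 493/625)

Answer: 98/125 493/625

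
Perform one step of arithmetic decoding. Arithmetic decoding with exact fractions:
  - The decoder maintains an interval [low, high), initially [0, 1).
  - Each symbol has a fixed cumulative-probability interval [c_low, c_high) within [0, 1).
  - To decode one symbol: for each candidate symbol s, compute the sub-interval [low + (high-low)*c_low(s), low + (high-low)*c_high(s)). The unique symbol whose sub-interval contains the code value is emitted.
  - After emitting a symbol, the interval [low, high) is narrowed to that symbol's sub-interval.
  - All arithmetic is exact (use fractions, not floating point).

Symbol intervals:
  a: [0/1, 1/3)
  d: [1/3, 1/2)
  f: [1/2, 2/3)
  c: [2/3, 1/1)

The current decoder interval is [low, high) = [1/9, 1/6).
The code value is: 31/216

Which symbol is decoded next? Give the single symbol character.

Interval width = high − low = 1/6 − 1/9 = 1/18
Scaled code = (code − low) / width = (31/216 − 1/9) / 1/18 = 7/12
  a: [0/1, 1/3) 
  d: [1/3, 1/2) 
  f: [1/2, 2/3) ← scaled code falls here ✓
  c: [2/3, 1/1) 

Answer: f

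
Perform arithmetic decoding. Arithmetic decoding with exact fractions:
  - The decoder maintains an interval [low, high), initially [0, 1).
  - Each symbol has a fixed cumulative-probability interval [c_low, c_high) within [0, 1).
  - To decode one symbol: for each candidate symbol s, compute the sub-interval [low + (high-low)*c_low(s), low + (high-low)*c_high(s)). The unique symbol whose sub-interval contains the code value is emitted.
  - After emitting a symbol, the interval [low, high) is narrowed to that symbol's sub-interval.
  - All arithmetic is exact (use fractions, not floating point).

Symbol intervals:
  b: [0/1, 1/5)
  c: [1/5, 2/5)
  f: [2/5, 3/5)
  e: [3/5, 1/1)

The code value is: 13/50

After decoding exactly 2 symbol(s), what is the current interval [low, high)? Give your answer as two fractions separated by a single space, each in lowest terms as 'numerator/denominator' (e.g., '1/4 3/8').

Step 1: interval [0/1, 1/1), width = 1/1 - 0/1 = 1/1
  'b': [0/1 + 1/1*0/1, 0/1 + 1/1*1/5) = [0/1, 1/5)
  'c': [0/1 + 1/1*1/5, 0/1 + 1/1*2/5) = [1/5, 2/5) <- contains code 13/50
  'f': [0/1 + 1/1*2/5, 0/1 + 1/1*3/5) = [2/5, 3/5)
  'e': [0/1 + 1/1*3/5, 0/1 + 1/1*1/1) = [3/5, 1/1)
  emit 'c', narrow to [1/5, 2/5)
Step 2: interval [1/5, 2/5), width = 2/5 - 1/5 = 1/5
  'b': [1/5 + 1/5*0/1, 1/5 + 1/5*1/5) = [1/5, 6/25)
  'c': [1/5 + 1/5*1/5, 1/5 + 1/5*2/5) = [6/25, 7/25) <- contains code 13/50
  'f': [1/5 + 1/5*2/5, 1/5 + 1/5*3/5) = [7/25, 8/25)
  'e': [1/5 + 1/5*3/5, 1/5 + 1/5*1/1) = [8/25, 2/5)
  emit 'c', narrow to [6/25, 7/25)

Answer: 6/25 7/25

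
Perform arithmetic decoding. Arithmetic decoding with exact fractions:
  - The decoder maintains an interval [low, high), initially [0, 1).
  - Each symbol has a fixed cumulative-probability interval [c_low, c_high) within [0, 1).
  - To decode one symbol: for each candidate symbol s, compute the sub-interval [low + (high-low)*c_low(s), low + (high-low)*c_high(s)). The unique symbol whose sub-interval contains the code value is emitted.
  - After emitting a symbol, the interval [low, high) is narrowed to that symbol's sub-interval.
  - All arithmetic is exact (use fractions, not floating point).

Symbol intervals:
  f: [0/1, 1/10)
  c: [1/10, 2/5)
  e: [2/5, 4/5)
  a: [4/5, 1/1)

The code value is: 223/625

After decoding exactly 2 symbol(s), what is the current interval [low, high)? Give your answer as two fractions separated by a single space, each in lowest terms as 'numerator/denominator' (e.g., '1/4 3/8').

Step 1: interval [0/1, 1/1), width = 1/1 - 0/1 = 1/1
  'f': [0/1 + 1/1*0/1, 0/1 + 1/1*1/10) = [0/1, 1/10)
  'c': [0/1 + 1/1*1/10, 0/1 + 1/1*2/5) = [1/10, 2/5) <- contains code 223/625
  'e': [0/1 + 1/1*2/5, 0/1 + 1/1*4/5) = [2/5, 4/5)
  'a': [0/1 + 1/1*4/5, 0/1 + 1/1*1/1) = [4/5, 1/1)
  emit 'c', narrow to [1/10, 2/5)
Step 2: interval [1/10, 2/5), width = 2/5 - 1/10 = 3/10
  'f': [1/10 + 3/10*0/1, 1/10 + 3/10*1/10) = [1/10, 13/100)
  'c': [1/10 + 3/10*1/10, 1/10 + 3/10*2/5) = [13/100, 11/50)
  'e': [1/10 + 3/10*2/5, 1/10 + 3/10*4/5) = [11/50, 17/50)
  'a': [1/10 + 3/10*4/5, 1/10 + 3/10*1/1) = [17/50, 2/5) <- contains code 223/625
  emit 'a', narrow to [17/50, 2/5)

Answer: 17/50 2/5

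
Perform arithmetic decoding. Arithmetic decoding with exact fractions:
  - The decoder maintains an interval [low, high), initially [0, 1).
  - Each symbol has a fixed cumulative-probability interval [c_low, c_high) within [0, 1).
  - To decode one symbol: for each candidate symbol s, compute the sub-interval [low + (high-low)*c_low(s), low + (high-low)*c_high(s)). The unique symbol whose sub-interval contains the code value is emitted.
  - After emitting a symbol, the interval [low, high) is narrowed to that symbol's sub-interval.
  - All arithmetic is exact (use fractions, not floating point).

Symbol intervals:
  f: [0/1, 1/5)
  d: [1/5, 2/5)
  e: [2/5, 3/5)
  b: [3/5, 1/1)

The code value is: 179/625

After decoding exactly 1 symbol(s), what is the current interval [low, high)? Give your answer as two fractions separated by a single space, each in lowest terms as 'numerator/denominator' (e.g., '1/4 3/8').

Answer: 1/5 2/5

Derivation:
Step 1: interval [0/1, 1/1), width = 1/1 - 0/1 = 1/1
  'f': [0/1 + 1/1*0/1, 0/1 + 1/1*1/5) = [0/1, 1/5)
  'd': [0/1 + 1/1*1/5, 0/1 + 1/1*2/5) = [1/5, 2/5) <- contains code 179/625
  'e': [0/1 + 1/1*2/5, 0/1 + 1/1*3/5) = [2/5, 3/5)
  'b': [0/1 + 1/1*3/5, 0/1 + 1/1*1/1) = [3/5, 1/1)
  emit 'd', narrow to [1/5, 2/5)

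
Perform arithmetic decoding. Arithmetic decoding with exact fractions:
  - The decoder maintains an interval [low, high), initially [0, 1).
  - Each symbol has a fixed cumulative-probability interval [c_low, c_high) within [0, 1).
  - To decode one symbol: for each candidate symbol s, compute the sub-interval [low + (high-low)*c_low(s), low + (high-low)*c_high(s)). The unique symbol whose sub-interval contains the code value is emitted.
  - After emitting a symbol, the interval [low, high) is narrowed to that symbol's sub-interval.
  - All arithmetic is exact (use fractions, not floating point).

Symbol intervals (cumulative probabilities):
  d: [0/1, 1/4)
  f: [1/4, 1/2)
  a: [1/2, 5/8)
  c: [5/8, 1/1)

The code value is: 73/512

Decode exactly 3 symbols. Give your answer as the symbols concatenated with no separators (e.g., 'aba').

Step 1: interval [0/1, 1/1), width = 1/1 - 0/1 = 1/1
  'd': [0/1 + 1/1*0/1, 0/1 + 1/1*1/4) = [0/1, 1/4) <- contains code 73/512
  'f': [0/1 + 1/1*1/4, 0/1 + 1/1*1/2) = [1/4, 1/2)
  'a': [0/1 + 1/1*1/2, 0/1 + 1/1*5/8) = [1/2, 5/8)
  'c': [0/1 + 1/1*5/8, 0/1 + 1/1*1/1) = [5/8, 1/1)
  emit 'd', narrow to [0/1, 1/4)
Step 2: interval [0/1, 1/4), width = 1/4 - 0/1 = 1/4
  'd': [0/1 + 1/4*0/1, 0/1 + 1/4*1/4) = [0/1, 1/16)
  'f': [0/1 + 1/4*1/4, 0/1 + 1/4*1/2) = [1/16, 1/8)
  'a': [0/1 + 1/4*1/2, 0/1 + 1/4*5/8) = [1/8, 5/32) <- contains code 73/512
  'c': [0/1 + 1/4*5/8, 0/1 + 1/4*1/1) = [5/32, 1/4)
  emit 'a', narrow to [1/8, 5/32)
Step 3: interval [1/8, 5/32), width = 5/32 - 1/8 = 1/32
  'd': [1/8 + 1/32*0/1, 1/8 + 1/32*1/4) = [1/8, 17/128)
  'f': [1/8 + 1/32*1/4, 1/8 + 1/32*1/2) = [17/128, 9/64)
  'a': [1/8 + 1/32*1/2, 1/8 + 1/32*5/8) = [9/64, 37/256) <- contains code 73/512
  'c': [1/8 + 1/32*5/8, 1/8 + 1/32*1/1) = [37/256, 5/32)
  emit 'a', narrow to [9/64, 37/256)

Answer: daa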